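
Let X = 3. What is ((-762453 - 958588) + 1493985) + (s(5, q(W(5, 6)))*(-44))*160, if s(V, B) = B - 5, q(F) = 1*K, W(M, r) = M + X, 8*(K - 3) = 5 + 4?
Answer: -220896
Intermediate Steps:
K = 33/8 (K = 3 + (5 + 4)/8 = 3 + (⅛)*9 = 3 + 9/8 = 33/8 ≈ 4.1250)
W(M, r) = 3 + M (W(M, r) = M + 3 = 3 + M)
q(F) = 33/8 (q(F) = 1*(33/8) = 33/8)
s(V, B) = -5 + B
((-762453 - 958588) + 1493985) + (s(5, q(W(5, 6)))*(-44))*160 = ((-762453 - 958588) + 1493985) + ((-5 + 33/8)*(-44))*160 = (-1721041 + 1493985) - 7/8*(-44)*160 = -227056 + (77/2)*160 = -227056 + 6160 = -220896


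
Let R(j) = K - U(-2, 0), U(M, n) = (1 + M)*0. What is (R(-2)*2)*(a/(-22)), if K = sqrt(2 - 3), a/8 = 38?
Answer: -304*I/11 ≈ -27.636*I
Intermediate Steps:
a = 304 (a = 8*38 = 304)
U(M, n) = 0
K = I (K = sqrt(-1) = I ≈ 1.0*I)
R(j) = I (R(j) = I - 1*0 = I + 0 = I)
(R(-2)*2)*(a/(-22)) = (I*2)*(304/(-22)) = (2*I)*(304*(-1/22)) = (2*I)*(-152/11) = -304*I/11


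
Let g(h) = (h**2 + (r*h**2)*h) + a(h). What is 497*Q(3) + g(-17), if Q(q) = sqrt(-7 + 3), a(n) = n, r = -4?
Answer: 19924 + 994*I ≈ 19924.0 + 994.0*I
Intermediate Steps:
g(h) = h + h**2 - 4*h**3 (g(h) = (h**2 + (-4*h**2)*h) + h = (h**2 - 4*h**3) + h = h + h**2 - 4*h**3)
Q(q) = 2*I (Q(q) = sqrt(-4) = 2*I)
497*Q(3) + g(-17) = 497*(2*I) - 17*(1 - 17 - 4*(-17)**2) = 994*I - 17*(1 - 17 - 4*289) = 994*I - 17*(1 - 17 - 1156) = 994*I - 17*(-1172) = 994*I + 19924 = 19924 + 994*I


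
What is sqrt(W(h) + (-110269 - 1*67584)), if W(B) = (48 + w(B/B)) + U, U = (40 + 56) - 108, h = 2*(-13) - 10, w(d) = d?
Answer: 2*I*sqrt(44454) ≈ 421.68*I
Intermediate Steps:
h = -36 (h = -26 - 10 = -36)
U = -12 (U = 96 - 108 = -12)
W(B) = 37 (W(B) = (48 + B/B) - 12 = (48 + 1) - 12 = 49 - 12 = 37)
sqrt(W(h) + (-110269 - 1*67584)) = sqrt(37 + (-110269 - 1*67584)) = sqrt(37 + (-110269 - 67584)) = sqrt(37 - 177853) = sqrt(-177816) = 2*I*sqrt(44454)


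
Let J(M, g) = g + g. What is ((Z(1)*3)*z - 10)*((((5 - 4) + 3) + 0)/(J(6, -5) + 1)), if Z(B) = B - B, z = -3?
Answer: 40/9 ≈ 4.4444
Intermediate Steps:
Z(B) = 0
J(M, g) = 2*g
((Z(1)*3)*z - 10)*((((5 - 4) + 3) + 0)/(J(6, -5) + 1)) = ((0*3)*(-3) - 10)*((((5 - 4) + 3) + 0)/(2*(-5) + 1)) = (0*(-3) - 10)*(((1 + 3) + 0)/(-10 + 1)) = (0 - 10)*((4 + 0)/(-9)) = -40*(-1)/9 = -10*(-4/9) = 40/9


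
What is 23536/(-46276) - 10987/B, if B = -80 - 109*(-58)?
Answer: -163836531/72213698 ≈ -2.2688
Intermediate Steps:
B = 6242 (B = -80 + 6322 = 6242)
23536/(-46276) - 10987/B = 23536/(-46276) - 10987/6242 = 23536*(-1/46276) - 10987*1/6242 = -5884/11569 - 10987/6242 = -163836531/72213698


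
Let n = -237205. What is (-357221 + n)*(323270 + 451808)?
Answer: -460726515228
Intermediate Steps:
(-357221 + n)*(323270 + 451808) = (-357221 - 237205)*(323270 + 451808) = -594426*775078 = -460726515228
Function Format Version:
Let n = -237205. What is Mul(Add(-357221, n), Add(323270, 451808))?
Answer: -460726515228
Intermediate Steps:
Mul(Add(-357221, n), Add(323270, 451808)) = Mul(Add(-357221, -237205), Add(323270, 451808)) = Mul(-594426, 775078) = -460726515228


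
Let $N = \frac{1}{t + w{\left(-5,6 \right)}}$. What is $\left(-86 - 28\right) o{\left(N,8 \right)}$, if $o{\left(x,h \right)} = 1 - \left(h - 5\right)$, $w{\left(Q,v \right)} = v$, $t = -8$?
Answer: $228$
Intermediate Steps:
$N = - \frac{1}{2}$ ($N = \frac{1}{-8 + 6} = \frac{1}{-2} = - \frac{1}{2} \approx -0.5$)
$o{\left(x,h \right)} = 6 - h$ ($o{\left(x,h \right)} = 1 - \left(h - 5\right) = 1 - \left(-5 + h\right) = 6 - h$)
$\left(-86 - 28\right) o{\left(N,8 \right)} = \left(-86 - 28\right) \left(6 - 8\right) = - 114 \left(6 - 8\right) = \left(-114\right) \left(-2\right) = 228$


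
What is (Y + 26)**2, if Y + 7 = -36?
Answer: 289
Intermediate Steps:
Y = -43 (Y = -7 - 36 = -43)
(Y + 26)**2 = (-43 + 26)**2 = (-17)**2 = 289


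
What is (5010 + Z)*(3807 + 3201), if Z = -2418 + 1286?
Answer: 27177024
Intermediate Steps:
Z = -1132
(5010 + Z)*(3807 + 3201) = (5010 - 1132)*(3807 + 3201) = 3878*7008 = 27177024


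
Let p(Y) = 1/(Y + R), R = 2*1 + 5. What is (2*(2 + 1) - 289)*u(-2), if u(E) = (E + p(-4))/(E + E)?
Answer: -1415/12 ≈ -117.92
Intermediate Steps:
R = 7 (R = 2 + 5 = 7)
p(Y) = 1/(7 + Y) (p(Y) = 1/(Y + 7) = 1/(7 + Y))
u(E) = (1/3 + E)/(2*E) (u(E) = (E + 1/(7 - 4))/(E + E) = (E + 1/3)/((2*E)) = (E + 1/3)*(1/(2*E)) = (1/3 + E)*(1/(2*E)) = (1/3 + E)/(2*E))
(2*(2 + 1) - 289)*u(-2) = (2*(2 + 1) - 289)*((1/6)*(1 + 3*(-2))/(-2)) = (2*3 - 289)*((1/6)*(-1/2)*(1 - 6)) = (6 - 289)*((1/6)*(-1/2)*(-5)) = -283*5/12 = -1415/12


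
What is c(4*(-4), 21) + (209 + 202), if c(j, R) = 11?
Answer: 422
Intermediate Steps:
c(4*(-4), 21) + (209 + 202) = 11 + (209 + 202) = 11 + 411 = 422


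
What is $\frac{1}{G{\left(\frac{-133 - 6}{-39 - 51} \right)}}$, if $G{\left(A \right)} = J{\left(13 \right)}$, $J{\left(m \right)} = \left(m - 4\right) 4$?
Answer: $\frac{1}{36} \approx 0.027778$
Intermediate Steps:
$J{\left(m \right)} = -16 + 4 m$ ($J{\left(m \right)} = \left(-4 + m\right) 4 = -16 + 4 m$)
$G{\left(A \right)} = 36$ ($G{\left(A \right)} = -16 + 4 \cdot 13 = -16 + 52 = 36$)
$\frac{1}{G{\left(\frac{-133 - 6}{-39 - 51} \right)}} = \frac{1}{36}$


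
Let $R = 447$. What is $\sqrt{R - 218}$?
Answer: $\sqrt{229} \approx 15.133$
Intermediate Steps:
$\sqrt{R - 218} = \sqrt{447 - 218} = \sqrt{229}$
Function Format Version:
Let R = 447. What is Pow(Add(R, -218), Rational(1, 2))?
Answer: Pow(229, Rational(1, 2)) ≈ 15.133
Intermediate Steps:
Pow(Add(R, -218), Rational(1, 2)) = Pow(Add(447, -218), Rational(1, 2)) = Pow(229, Rational(1, 2))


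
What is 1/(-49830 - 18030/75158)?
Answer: -37579/1872570585 ≈ -2.0068e-5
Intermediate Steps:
1/(-49830 - 18030/75158) = 1/(-49830 - 18030*1/75158) = 1/(-49830 - 9015/37579) = 1/(-1872570585/37579) = -37579/1872570585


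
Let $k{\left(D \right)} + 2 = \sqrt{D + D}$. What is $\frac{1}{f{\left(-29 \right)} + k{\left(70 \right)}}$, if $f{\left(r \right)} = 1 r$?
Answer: $- \frac{31}{821} - \frac{2 \sqrt{35}}{821} \approx -0.052171$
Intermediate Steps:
$k{\left(D \right)} = -2 + \sqrt{2} \sqrt{D}$ ($k{\left(D \right)} = -2 + \sqrt{D + D} = -2 + \sqrt{2 D} = -2 + \sqrt{2} \sqrt{D}$)
$f{\left(r \right)} = r$
$\frac{1}{f{\left(-29 \right)} + k{\left(70 \right)}} = \frac{1}{-29 - \left(2 - \sqrt{2} \sqrt{70}\right)} = \frac{1}{-29 - \left(2 - 2 \sqrt{35}\right)} = \frac{1}{-31 + 2 \sqrt{35}}$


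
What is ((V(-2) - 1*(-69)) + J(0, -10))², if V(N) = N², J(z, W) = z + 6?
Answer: 6241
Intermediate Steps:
J(z, W) = 6 + z
((V(-2) - 1*(-69)) + J(0, -10))² = (((-2)² - 1*(-69)) + (6 + 0))² = ((4 + 69) + 6)² = (73 + 6)² = 79² = 6241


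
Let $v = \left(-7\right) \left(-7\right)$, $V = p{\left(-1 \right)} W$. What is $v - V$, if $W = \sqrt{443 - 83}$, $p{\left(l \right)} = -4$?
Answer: $49 + 24 \sqrt{10} \approx 124.89$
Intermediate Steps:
$W = 6 \sqrt{10}$ ($W = \sqrt{360} = 6 \sqrt{10} \approx 18.974$)
$V = - 24 \sqrt{10}$ ($V = - 4 \cdot 6 \sqrt{10} = - 24 \sqrt{10} \approx -75.895$)
$v = 49$
$v - V = 49 - - 24 \sqrt{10} = 49 + 24 \sqrt{10}$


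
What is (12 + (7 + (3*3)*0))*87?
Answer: 1653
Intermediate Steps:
(12 + (7 + (3*3)*0))*87 = (12 + (7 + 9*0))*87 = (12 + (7 + 0))*87 = (12 + 7)*87 = 19*87 = 1653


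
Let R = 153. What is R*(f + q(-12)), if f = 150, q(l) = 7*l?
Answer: 10098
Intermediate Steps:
R*(f + q(-12)) = 153*(150 + 7*(-12)) = 153*(150 - 84) = 153*66 = 10098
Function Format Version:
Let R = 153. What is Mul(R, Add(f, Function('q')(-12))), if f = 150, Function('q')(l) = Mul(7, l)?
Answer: 10098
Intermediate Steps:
Mul(R, Add(f, Function('q')(-12))) = Mul(153, Add(150, Mul(7, -12))) = Mul(153, Add(150, -84)) = Mul(153, 66) = 10098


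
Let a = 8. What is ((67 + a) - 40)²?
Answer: 1225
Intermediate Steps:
((67 + a) - 40)² = ((67 + 8) - 40)² = (75 - 40)² = 35² = 1225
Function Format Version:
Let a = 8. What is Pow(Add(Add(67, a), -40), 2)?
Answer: 1225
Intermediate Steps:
Pow(Add(Add(67, a), -40), 2) = Pow(Add(Add(67, 8), -40), 2) = Pow(Add(75, -40), 2) = Pow(35, 2) = 1225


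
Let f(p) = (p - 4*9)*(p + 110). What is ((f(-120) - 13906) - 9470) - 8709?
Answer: -30525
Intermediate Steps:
f(p) = (-36 + p)*(110 + p) (f(p) = (p - 36)*(110 + p) = (-36 + p)*(110 + p))
((f(-120) - 13906) - 9470) - 8709 = (((-3960 + (-120)**2 + 74*(-120)) - 13906) - 9470) - 8709 = (((-3960 + 14400 - 8880) - 13906) - 9470) - 8709 = ((1560 - 13906) - 9470) - 8709 = (-12346 - 9470) - 8709 = -21816 - 8709 = -30525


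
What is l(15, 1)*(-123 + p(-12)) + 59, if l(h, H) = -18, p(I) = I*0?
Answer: 2273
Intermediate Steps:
p(I) = 0
l(15, 1)*(-123 + p(-12)) + 59 = -18*(-123 + 0) + 59 = -18*(-123) + 59 = 2214 + 59 = 2273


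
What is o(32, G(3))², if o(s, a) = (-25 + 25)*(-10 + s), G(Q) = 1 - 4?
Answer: 0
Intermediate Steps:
G(Q) = -3
o(s, a) = 0 (o(s, a) = 0*(-10 + s) = 0)
o(32, G(3))² = 0² = 0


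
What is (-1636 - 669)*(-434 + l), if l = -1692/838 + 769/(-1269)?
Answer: 535125017495/531711 ≈ 1.0064e+6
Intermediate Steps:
l = -1395785/531711 (l = -1692*1/838 + 769*(-1/1269) = -846/419 - 769/1269 = -1395785/531711 ≈ -2.6251)
(-1636 - 669)*(-434 + l) = (-1636 - 669)*(-434 - 1395785/531711) = -2305*(-232158359/531711) = 535125017495/531711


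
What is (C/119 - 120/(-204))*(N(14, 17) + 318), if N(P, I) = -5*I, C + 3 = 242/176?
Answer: 127451/952 ≈ 133.88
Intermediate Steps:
C = -13/8 (C = -3 + 242/176 = -3 + 242*(1/176) = -3 + 11/8 = -13/8 ≈ -1.6250)
(C/119 - 120/(-204))*(N(14, 17) + 318) = (-13/8/119 - 120/(-204))*(-5*17 + 318) = (-13/8*1/119 - 120*(-1/204))*(-85 + 318) = (-13/952 + 10/17)*233 = (547/952)*233 = 127451/952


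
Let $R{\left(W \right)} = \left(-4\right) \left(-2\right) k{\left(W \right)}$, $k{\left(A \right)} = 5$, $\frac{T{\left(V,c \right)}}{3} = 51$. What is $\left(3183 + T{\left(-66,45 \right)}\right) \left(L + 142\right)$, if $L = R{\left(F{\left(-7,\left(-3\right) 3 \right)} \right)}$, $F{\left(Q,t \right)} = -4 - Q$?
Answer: $607152$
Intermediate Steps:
$T{\left(V,c \right)} = 153$ ($T{\left(V,c \right)} = 3 \cdot 51 = 153$)
$R{\left(W \right)} = 40$ ($R{\left(W \right)} = \left(-4\right) \left(-2\right) 5 = 8 \cdot 5 = 40$)
$L = 40$
$\left(3183 + T{\left(-66,45 \right)}\right) \left(L + 142\right) = \left(3183 + 153\right) \left(40 + 142\right) = 3336 \cdot 182 = 607152$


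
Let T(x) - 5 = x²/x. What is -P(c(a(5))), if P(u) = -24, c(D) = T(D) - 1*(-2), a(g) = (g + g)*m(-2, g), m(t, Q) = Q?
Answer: 24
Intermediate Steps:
T(x) = 5 + x (T(x) = 5 + x²/x = 5 + x)
a(g) = 2*g² (a(g) = (g + g)*g = (2*g)*g = 2*g²)
c(D) = 7 + D (c(D) = (5 + D) - 1*(-2) = (5 + D) + 2 = 7 + D)
-P(c(a(5))) = -1*(-24) = 24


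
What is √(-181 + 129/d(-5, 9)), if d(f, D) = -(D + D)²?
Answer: I*√58773/18 ≈ 13.468*I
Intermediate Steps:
d(f, D) = -4*D² (d(f, D) = -(2*D)² = -4*D²)
√(-181 + 129/d(-5, 9)) = √(-181 + 129/((-4*9²))) = √(-181 + 129/((-4*81))) = √(-181 + 129/(-324)) = √(-181 + 129*(-1/324)) = √(-181 - 43/108) = √(-19591/108) = I*√58773/18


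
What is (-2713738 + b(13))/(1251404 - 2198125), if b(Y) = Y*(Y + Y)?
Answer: 2713400/946721 ≈ 2.8661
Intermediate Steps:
b(Y) = 2*Y**2 (b(Y) = Y*(2*Y) = 2*Y**2)
(-2713738 + b(13))/(1251404 - 2198125) = (-2713738 + 2*13**2)/(1251404 - 2198125) = (-2713738 + 2*169)/(-946721) = (-2713738 + 338)*(-1/946721) = -2713400*(-1/946721) = 2713400/946721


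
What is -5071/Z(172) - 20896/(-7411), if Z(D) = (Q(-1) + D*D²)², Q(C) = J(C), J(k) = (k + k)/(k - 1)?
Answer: 541045777124577315/191887933314929011 ≈ 2.8196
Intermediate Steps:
J(k) = 2*k/(-1 + k) (J(k) = (2*k)/(-1 + k) = 2*k/(-1 + k))
Q(C) = 2*C/(-1 + C)
Z(D) = (1 + D³)² (Z(D) = (2*(-1)/(-1 - 1) + D*D²)² = (2*(-1)/(-2) + D³)² = (2*(-1)*(-½) + D³)² = (1 + D³)²)
-5071/Z(172) - 20896/(-7411) = -5071/(1 + 172³)² - 20896/(-7411) = -5071/(1 + 5088448)² - 20896*(-1/7411) = -5071/(5088449²) + 20896/7411 = -5071/25892313225601 + 20896/7411 = 541045777124577315/191887933314929011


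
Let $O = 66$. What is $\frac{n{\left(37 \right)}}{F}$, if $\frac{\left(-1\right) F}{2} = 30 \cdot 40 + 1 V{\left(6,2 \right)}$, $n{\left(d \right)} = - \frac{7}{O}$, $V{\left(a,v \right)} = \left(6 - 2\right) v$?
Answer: $\frac{7}{159456} \approx 4.3899 \cdot 10^{-5}$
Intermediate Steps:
$V{\left(a,v \right)} = 4 v$
$n{\left(d \right)} = - \frac{7}{66}$
$F = -2416$ ($F = - 2 \left(30 \cdot 40 + 1 \cdot 4 \cdot 2\right) = - 2 \left(1200 + 1 \cdot 8\right) = - 2 \left(1200 + 8\right) = \left(-2\right) 1208 = -2416$)
$\frac{n{\left(37 \right)}}{F} = - \frac{7}{66 \left(-2416\right)} = \left(- \frac{7}{66}\right) \left(- \frac{1}{2416}\right) = \frac{7}{159456}$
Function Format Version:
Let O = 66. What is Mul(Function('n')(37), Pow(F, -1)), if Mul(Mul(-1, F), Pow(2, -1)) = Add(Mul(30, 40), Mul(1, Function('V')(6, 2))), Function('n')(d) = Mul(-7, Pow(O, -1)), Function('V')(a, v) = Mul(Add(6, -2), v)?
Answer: Rational(7, 159456) ≈ 4.3899e-5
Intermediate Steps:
Function('V')(a, v) = Mul(4, v)
Function('n')(d) = Rational(-7, 66) (Function('n')(d) = Mul(-7, Pow(66, -1)) = Mul(-7, Rational(1, 66)) = Rational(-7, 66))
F = -2416 (F = Mul(-2, Add(Mul(30, 40), Mul(1, Mul(4, 2)))) = Mul(-2, Add(1200, Mul(1, 8))) = Mul(-2, Add(1200, 8)) = Mul(-2, 1208) = -2416)
Mul(Function('n')(37), Pow(F, -1)) = Mul(Rational(-7, 66), Pow(-2416, -1)) = Mul(Rational(-7, 66), Rational(-1, 2416)) = Rational(7, 159456)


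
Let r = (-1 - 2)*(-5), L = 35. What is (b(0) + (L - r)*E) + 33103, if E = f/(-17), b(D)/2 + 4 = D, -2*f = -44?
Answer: 562175/17 ≈ 33069.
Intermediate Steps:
f = 22 (f = -1/2*(-44) = 22)
b(D) = -8 + 2*D
r = 15 (r = -3*(-5) = 15)
E = -22/17 (E = 22/(-17) = 22*(-1/17) = -22/17 ≈ -1.2941)
(b(0) + (L - r)*E) + 33103 = ((-8 + 2*0) + (35 - 1*15)*(-22/17)) + 33103 = ((-8 + 0) + (35 - 15)*(-22/17)) + 33103 = (-8 + 20*(-22/17)) + 33103 = (-8 - 440/17) + 33103 = -576/17 + 33103 = 562175/17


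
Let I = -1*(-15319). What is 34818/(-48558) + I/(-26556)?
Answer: -278081135/214917708 ≈ -1.2939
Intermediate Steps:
I = 15319
34818/(-48558) + I/(-26556) = 34818/(-48558) + 15319/(-26556) = 34818*(-1/48558) + 15319*(-1/26556) = -5803/8093 - 15319/26556 = -278081135/214917708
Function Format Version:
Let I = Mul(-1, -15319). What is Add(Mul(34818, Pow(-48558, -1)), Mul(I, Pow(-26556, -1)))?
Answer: Rational(-278081135, 214917708) ≈ -1.2939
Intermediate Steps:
I = 15319
Add(Mul(34818, Pow(-48558, -1)), Mul(I, Pow(-26556, -1))) = Add(Mul(34818, Pow(-48558, -1)), Mul(15319, Pow(-26556, -1))) = Add(Mul(34818, Rational(-1, 48558)), Mul(15319, Rational(-1, 26556))) = Add(Rational(-5803, 8093), Rational(-15319, 26556)) = Rational(-278081135, 214917708)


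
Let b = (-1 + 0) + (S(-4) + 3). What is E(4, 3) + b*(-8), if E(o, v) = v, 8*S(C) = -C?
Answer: -17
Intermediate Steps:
S(C) = -C/8 (S(C) = (-C)/8 = -C/8)
b = 5/2 (b = (-1 + 0) + (-⅛*(-4) + 3) = -1 + (½ + 3) = -1 + 7/2 = 5/2 ≈ 2.5000)
E(4, 3) + b*(-8) = 3 + (5/2)*(-8) = 3 - 20 = -17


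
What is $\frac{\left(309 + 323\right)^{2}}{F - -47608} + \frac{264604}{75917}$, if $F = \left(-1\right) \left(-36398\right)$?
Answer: $\frac{26275697716}{3188741751} \approx 8.2401$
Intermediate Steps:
$F = 36398$
$\frac{\left(309 + 323\right)^{2}}{F - -47608} + \frac{264604}{75917} = \frac{\left(309 + 323\right)^{2}}{36398 - -47608} + \frac{264604}{75917} = \frac{632^{2}}{36398 + 47608} + 264604 \cdot \frac{1}{75917} = \frac{399424}{84006} + \frac{264604}{75917} = 399424 \cdot \frac{1}{84006} + \frac{264604}{75917} = \frac{199712}{42003} + \frac{264604}{75917} = \frac{26275697716}{3188741751}$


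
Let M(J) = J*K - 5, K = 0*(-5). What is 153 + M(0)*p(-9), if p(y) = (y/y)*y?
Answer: 198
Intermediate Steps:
K = 0
M(J) = -5 (M(J) = J*0 - 5 = 0 - 5 = -5)
p(y) = y (p(y) = 1*y = y)
153 + M(0)*p(-9) = 153 - 5*(-9) = 153 + 45 = 198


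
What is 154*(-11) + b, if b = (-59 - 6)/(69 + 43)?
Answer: -189793/112 ≈ -1694.6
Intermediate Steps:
b = -65/112 ≈ -0.58036
154*(-11) + b = 154*(-11) - 65/112 = -1694 - 65/112 = -189793/112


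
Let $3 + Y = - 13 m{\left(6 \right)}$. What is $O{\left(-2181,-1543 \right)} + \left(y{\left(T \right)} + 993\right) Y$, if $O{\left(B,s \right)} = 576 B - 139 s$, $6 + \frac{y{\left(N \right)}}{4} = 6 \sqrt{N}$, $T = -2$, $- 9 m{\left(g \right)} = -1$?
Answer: $- \frac{3138257}{3} - \frac{320 i \sqrt{2}}{3} \approx -1.0461 \cdot 10^{6} - 150.85 i$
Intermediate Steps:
$m{\left(g \right)} = \frac{1}{9}$ ($m{\left(g \right)} = \left(- \frac{1}{9}\right) \left(-1\right) = \frac{1}{9}$)
$y{\left(N \right)} = -24 + 24 \sqrt{N}$ ($y{\left(N \right)} = -24 + 4 \cdot 6 \sqrt{N} = -24 + 24 \sqrt{N}$)
$O{\left(B,s \right)} = - 139 s + 576 B$
$Y = - \frac{40}{9}$ ($Y = -3 - \frac{13}{9} = - \frac{40}{9} \approx -4.4444$)
$O{\left(-2181,-1543 \right)} + \left(y{\left(T \right)} + 993\right) Y = \left(\left(-139\right) \left(-1543\right) + 576 \left(-2181\right)\right) + \left(\left(-24 + 24 \sqrt{-2}\right) + 993\right) \left(- \frac{40}{9}\right) = \left(214477 - 1256256\right) + \left(\left(-24 + 24 i \sqrt{2}\right) + 993\right) \left(- \frac{40}{9}\right) = -1041779 + \left(\left(-24 + 24 i \sqrt{2}\right) + 993\right) \left(- \frac{40}{9}\right) = -1041779 + \left(969 + 24 i \sqrt{2}\right) \left(- \frac{40}{9}\right) = -1041779 - \left(\frac{12920}{3} + \frac{320 i \sqrt{2}}{3}\right) = - \frac{3138257}{3} - \frac{320 i \sqrt{2}}{3}$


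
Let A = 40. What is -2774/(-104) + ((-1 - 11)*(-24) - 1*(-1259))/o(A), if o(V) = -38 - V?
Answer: 1067/156 ≈ 6.8397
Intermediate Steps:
-2774/(-104) + ((-1 - 11)*(-24) - 1*(-1259))/o(A) = -2774/(-104) + ((-1 - 11)*(-24) - 1*(-1259))/(-38 - 1*40) = -2774*(-1/104) + (-12*(-24) + 1259)/(-38 - 40) = 1387/52 + (288 + 1259)/(-78) = 1387/52 + 1547*(-1/78) = 1387/52 - 119/6 = 1067/156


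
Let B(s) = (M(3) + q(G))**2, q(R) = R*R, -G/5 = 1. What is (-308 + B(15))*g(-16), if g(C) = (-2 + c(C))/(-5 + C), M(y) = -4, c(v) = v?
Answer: 114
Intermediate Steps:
G = -5 (G = -5*1 = -5)
g(C) = (-2 + C)/(-5 + C)
q(R) = R**2
B(s) = 441 (B(s) = (-4 + (-5)**2)**2 = (-4 + 25)**2 = 21**2 = 441)
(-308 + B(15))*g(-16) = (-308 + 441)*((-2 - 16)/(-5 - 16)) = 133*(-18/(-21)) = 133*(-1/21*(-18)) = 133*(6/7) = 114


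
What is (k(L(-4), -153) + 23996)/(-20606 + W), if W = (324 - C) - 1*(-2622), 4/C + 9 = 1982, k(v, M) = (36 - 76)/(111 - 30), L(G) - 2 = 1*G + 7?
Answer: -958698457/705574476 ≈ -1.3587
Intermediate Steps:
L(G) = 9 + G (L(G) = 2 + (1*G + 7) = 2 + (G + 7) = 2 + (7 + G) = 9 + G)
k(v, M) = -40/81
C = 4/1973 (C = 4/(-9 + 1982) = 4/1973 ≈ 0.0020274)
W = 5812454/1973 (W = (324 - 1*4/1973) - 1*(-2622) = (324 - 4/1973) + 2622 = 639248/1973 + 2622 = 5812454/1973 ≈ 2946.0)
(k(L(-4), -153) + 23996)/(-20606 + W) = (-40/81 + 23996)/(-20606 + 5812454/1973) = 1943636/(81*(-34843184/1973)) = (1943636/81)*(-1973/34843184) = -958698457/705574476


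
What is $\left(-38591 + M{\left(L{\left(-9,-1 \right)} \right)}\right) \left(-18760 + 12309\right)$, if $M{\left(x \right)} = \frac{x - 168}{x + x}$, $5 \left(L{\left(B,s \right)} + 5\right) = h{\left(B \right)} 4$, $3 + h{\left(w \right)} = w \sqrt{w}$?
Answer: $\frac{6488860228743}{26066} + \frac{292617360 i}{13033} \approx 2.4894 \cdot 10^{8} + 22452.0 i$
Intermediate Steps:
$h{\left(w \right)} = -3 + w^{\frac{3}{2}}$ ($h{\left(w \right)} = -3 + w \sqrt{w} = -3 + w^{\frac{3}{2}}$)
$L{\left(B,s \right)} = - \frac{37}{5} + \frac{4 B^{\frac{3}{2}}}{5}$ ($L{\left(B,s \right)} = -5 + \frac{\left(-3 + B^{\frac{3}{2}}\right) 4}{5} = -5 + \frac{-12 + 4 B^{\frac{3}{2}}}{5} = -5 + \left(- \frac{12}{5} + \frac{4 B^{\frac{3}{2}}}{5}\right) = - \frac{37}{5} + \frac{4 B^{\frac{3}{2}}}{5}$)
$M{\left(x \right)} = \frac{-168 + x}{2 x}$
$\left(-38591 + M{\left(L{\left(-9,-1 \right)} \right)}\right) \left(-18760 + 12309\right) = \left(-38591 + \frac{-168 - \left(\frac{37}{5} - \frac{4 \left(-9\right)^{\frac{3}{2}}}{5}\right)}{2 \left(- \frac{37}{5} + \frac{4 \left(-9\right)^{\frac{3}{2}}}{5}\right)}\right) \left(-18760 + 12309\right) = \left(-38591 + \frac{-168 - \left(\frac{37}{5} - \frac{4 \left(- 27 i\right)}{5}\right)}{2 \left(- \frac{37}{5} + \frac{4 \left(- 27 i\right)}{5}\right)}\right) \left(-6451\right) = \left(-38591 + \frac{-168 - \left(\frac{37}{5} + \frac{108 i}{5}\right)}{2 \left(- \frac{37}{5} - \frac{108 i}{5}\right)}\right) \left(-6451\right) = \left(-38591 + \frac{\frac{25 \left(- \frac{37}{5} + \frac{108 i}{5}\right)}{13033} \left(- \frac{877}{5} - \frac{108 i}{5}\right)}{2}\right) \left(-6451\right) = \left(-38591 + \frac{25 \left(- \frac{877}{5} - \frac{108 i}{5}\right) \left(- \frac{37}{5} + \frac{108 i}{5}\right)}{26066}\right) \left(-6451\right) = 248950541 - \frac{161275 \left(- \frac{877}{5} - \frac{108 i}{5}\right) \left(- \frac{37}{5} + \frac{108 i}{5}\right)}{26066}$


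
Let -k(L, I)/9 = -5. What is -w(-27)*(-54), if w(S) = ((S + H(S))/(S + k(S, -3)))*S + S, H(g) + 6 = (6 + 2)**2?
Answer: -3969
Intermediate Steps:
H(g) = 58 (H(g) = -6 + (6 + 2)**2 = -6 + 8**2 = -6 + 64 = 58)
k(L, I) = 45 (k(L, I) = -9*(-5) = 45)
w(S) = S + S*(58 + S)/(45 + S) (w(S) = ((S + 58)/(S + 45))*S + S = ((58 + S)/(45 + S))*S + S = S*(58 + S)/(45 + S) + S = S + S*(58 + S)/(45 + S))
-w(-27)*(-54) = -(-27*(103 + 2*(-27))/(45 - 27))*(-54) = -(-27*(103 - 54)/18)*(-54) = -(-27*1/18*49)*(-54) = -(-147)*(-54)/2 = -1*3969 = -3969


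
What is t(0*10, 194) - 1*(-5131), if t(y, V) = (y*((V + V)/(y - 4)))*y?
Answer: 5131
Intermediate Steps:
t(y, V) = 2*V*y²/(-4 + y) (t(y, V) = (y*((2*V)/(-4 + y)))*y = (y*(2*V/(-4 + y)))*y = (2*V*y/(-4 + y))*y = 2*V*y²/(-4 + y))
t(0*10, 194) - 1*(-5131) = 2*194*(0*10)²/(-4 + 0*10) - 1*(-5131) = 2*194*0²/(-4 + 0) + 5131 = 2*194*0/(-4) + 5131 = 2*194*0*(-¼) + 5131 = 0 + 5131 = 5131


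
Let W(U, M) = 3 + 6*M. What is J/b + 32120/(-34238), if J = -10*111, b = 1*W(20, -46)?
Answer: 4872570/1557829 ≈ 3.1278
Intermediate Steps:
b = -273 (b = 1*(3 + 6*(-46)) = 1*(3 - 276) = 1*(-273) = -273)
J = -1110
J/b + 32120/(-34238) = -1110/(-273) + 32120/(-34238) = -1110*(-1/273) + 32120*(-1/34238) = 370/91 - 16060/17119 = 4872570/1557829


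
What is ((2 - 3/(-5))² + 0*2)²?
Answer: 28561/625 ≈ 45.698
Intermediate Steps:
((2 - 3/(-5))² + 0*2)² = ((2 - 3*(-⅕))² + 0)² = ((2 + ⅗)² + 0)² = ((13/5)² + 0)² = (169/25 + 0)² = (169/25)² = 28561/625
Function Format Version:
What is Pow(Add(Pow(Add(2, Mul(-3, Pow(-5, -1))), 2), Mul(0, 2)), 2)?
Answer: Rational(28561, 625) ≈ 45.698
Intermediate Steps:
Pow(Add(Pow(Add(2, Mul(-3, Pow(-5, -1))), 2), Mul(0, 2)), 2) = Pow(Add(Pow(Add(2, Mul(-3, Rational(-1, 5))), 2), 0), 2) = Pow(Add(Pow(Add(2, Rational(3, 5)), 2), 0), 2) = Pow(Add(Pow(Rational(13, 5), 2), 0), 2) = Pow(Add(Rational(169, 25), 0), 2) = Pow(Rational(169, 25), 2) = Rational(28561, 625)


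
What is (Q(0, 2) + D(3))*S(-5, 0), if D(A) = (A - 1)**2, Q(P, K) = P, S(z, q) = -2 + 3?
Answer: 4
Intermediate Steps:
S(z, q) = 1
D(A) = (-1 + A)**2
(Q(0, 2) + D(3))*S(-5, 0) = (0 + (-1 + 3)**2)*1 = (0 + 2**2)*1 = (0 + 4)*1 = 4*1 = 4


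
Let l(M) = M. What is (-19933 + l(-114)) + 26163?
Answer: 6116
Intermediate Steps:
(-19933 + l(-114)) + 26163 = (-19933 - 114) + 26163 = -20047 + 26163 = 6116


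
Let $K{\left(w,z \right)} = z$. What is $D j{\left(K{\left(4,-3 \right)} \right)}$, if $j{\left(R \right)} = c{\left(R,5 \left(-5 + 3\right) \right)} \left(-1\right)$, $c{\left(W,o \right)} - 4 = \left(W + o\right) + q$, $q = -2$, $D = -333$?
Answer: $-3663$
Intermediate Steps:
$c{\left(W,o \right)} = 2 + W + o$ ($c{\left(W,o \right)} = 4 - \left(2 - W - o\right) = 4 + \left(-2 + W + o\right) = 2 + W + o$)
$j{\left(R \right)} = 8 - R$ ($j{\left(R \right)} = \left(2 + R + 5 \left(-5 + 3\right)\right) \left(-1\right) = \left(2 + R + 5 \left(-2\right)\right) \left(-1\right) = \left(2 + R - 10\right) \left(-1\right) = \left(-8 + R\right) \left(-1\right) = 8 - R$)
$D j{\left(K{\left(4,-3 \right)} \right)} = - 333 \left(8 - -3\right) = - 333 \left(8 + 3\right) = \left(-333\right) 11 = -3663$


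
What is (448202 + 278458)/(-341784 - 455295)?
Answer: -242220/265693 ≈ -0.91165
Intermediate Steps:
(448202 + 278458)/(-341784 - 455295) = 726660/(-797079) = 726660*(-1/797079) = -242220/265693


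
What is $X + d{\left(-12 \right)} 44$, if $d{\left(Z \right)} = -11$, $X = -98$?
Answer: $-582$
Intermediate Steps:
$X + d{\left(-12 \right)} 44 = -98 - 484 = -582$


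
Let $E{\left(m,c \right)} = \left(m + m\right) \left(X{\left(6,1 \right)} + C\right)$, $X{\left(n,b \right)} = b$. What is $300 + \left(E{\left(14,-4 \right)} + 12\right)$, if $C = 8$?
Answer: $564$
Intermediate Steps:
$E{\left(m,c \right)} = 18 m$ ($E{\left(m,c \right)} = \left(m + m\right) \left(1 + 8\right) = 2 m 9 = 18 m$)
$300 + \left(E{\left(14,-4 \right)} + 12\right) = 300 + \left(18 \cdot 14 + 12\right) = 300 + \left(252 + 12\right) = 300 + 264 = 564$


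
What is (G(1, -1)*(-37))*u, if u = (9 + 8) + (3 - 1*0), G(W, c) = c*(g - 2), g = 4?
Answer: 1480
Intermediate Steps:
G(W, c) = 2*c (G(W, c) = c*(4 - 2) = c*2 = 2*c)
u = 20 (u = 17 + (3 + 0) = 17 + 3 = 20)
(G(1, -1)*(-37))*u = ((2*(-1))*(-37))*20 = -2*(-37)*20 = 74*20 = 1480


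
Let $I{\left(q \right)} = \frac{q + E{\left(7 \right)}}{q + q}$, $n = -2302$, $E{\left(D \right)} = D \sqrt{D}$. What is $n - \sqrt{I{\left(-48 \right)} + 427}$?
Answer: $-2302 - \frac{\sqrt{246240 - 42 \sqrt{7}}}{24} \approx -2322.7$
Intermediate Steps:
$E{\left(D \right)} = D^{\frac{3}{2}}$
$I{\left(q \right)} = \frac{q + 7 \sqrt{7}}{2 q}$ ($I{\left(q \right)} = \frac{q + 7^{\frac{3}{2}}}{q + q} = \frac{q + 7 \sqrt{7}}{2 q}$)
$n - \sqrt{I{\left(-48 \right)} + 427} = -2302 - \sqrt{\frac{-48 + 7 \sqrt{7}}{2 \left(-48\right)} + 427} = -2302 - \sqrt{\frac{1}{2} \left(- \frac{1}{48}\right) \left(-48 + 7 \sqrt{7}\right) + 427} = -2302 - \sqrt{\left(\frac{1}{2} - \frac{7 \sqrt{7}}{96}\right) + 427} = -2302 - \sqrt{\frac{855}{2} - \frac{7 \sqrt{7}}{96}}$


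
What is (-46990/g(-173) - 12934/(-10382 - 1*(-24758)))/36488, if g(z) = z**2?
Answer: -531314963/7849650742176 ≈ -6.7686e-5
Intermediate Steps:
(-46990/g(-173) - 12934/(-10382 - 1*(-24758)))/36488 = (-46990/((-173)**2) - 12934/(-10382 - 1*(-24758)))/36488 = (-46990/29929 - 12934/(-10382 + 24758))*(1/36488) = (-46990*1/29929 - 12934/14376)*(1/36488) = (-46990/29929 - 12934*1/14376)*(1/36488) = (-46990/29929 - 6467/7188)*(1/36488) = -531314963/215129652*1/36488 = -531314963/7849650742176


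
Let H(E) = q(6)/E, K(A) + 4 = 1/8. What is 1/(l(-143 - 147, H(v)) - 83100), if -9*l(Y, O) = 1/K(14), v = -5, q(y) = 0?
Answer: -279/23184892 ≈ -1.2034e-5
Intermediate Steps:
K(A) = -31/8 (K(A) = -4 + 1/8 = -4 + ⅛ = -31/8)
H(E) = 0 (H(E) = 0/E = 0)
l(Y, O) = 8/279 (l(Y, O) = -1/(9*(-31/8)) = -⅑*(-8/31) = 8/279)
1/(l(-143 - 147, H(v)) - 83100) = 1/(8/279 - 83100) = 1/(-23184892/279) = -279/23184892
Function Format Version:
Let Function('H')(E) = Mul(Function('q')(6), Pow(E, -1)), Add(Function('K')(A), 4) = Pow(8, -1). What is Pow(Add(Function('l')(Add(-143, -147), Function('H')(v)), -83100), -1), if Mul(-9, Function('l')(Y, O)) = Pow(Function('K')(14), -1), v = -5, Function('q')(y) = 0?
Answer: Rational(-279, 23184892) ≈ -1.2034e-5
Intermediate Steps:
Function('K')(A) = Rational(-31, 8) (Function('K')(A) = Add(-4, Pow(8, -1)) = Add(-4, Rational(1, 8)) = Rational(-31, 8))
Function('H')(E) = 0 (Function('H')(E) = Mul(0, Pow(E, -1)) = 0)
Function('l')(Y, O) = Rational(8, 279) (Function('l')(Y, O) = Mul(Rational(-1, 9), Pow(Rational(-31, 8), -1)) = Mul(Rational(-1, 9), Rational(-8, 31)) = Rational(8, 279))
Pow(Add(Function('l')(Add(-143, -147), Function('H')(v)), -83100), -1) = Pow(Add(Rational(8, 279), -83100), -1) = Pow(Rational(-23184892, 279), -1) = Rational(-279, 23184892)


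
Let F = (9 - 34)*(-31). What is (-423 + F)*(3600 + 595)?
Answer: 1476640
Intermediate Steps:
F = 775 (F = -25*(-31) = 775)
(-423 + F)*(3600 + 595) = (-423 + 775)*(3600 + 595) = 352*4195 = 1476640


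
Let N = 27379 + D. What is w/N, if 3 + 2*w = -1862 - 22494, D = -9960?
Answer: -24359/34838 ≈ -0.69921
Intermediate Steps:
w = -24359/2 (w = -3/2 + (-1862 - 22494)/2 = -3/2 + (½)*(-24356) = -3/2 - 12178 = -24359/2 ≈ -12180.)
N = 17419 (N = 27379 - 9960 = 17419)
w/N = -24359/2/17419 = -24359/2*1/17419 = -24359/34838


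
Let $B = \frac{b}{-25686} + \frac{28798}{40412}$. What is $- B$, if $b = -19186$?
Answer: $- \frac{378762515}{259505658} \approx -1.4596$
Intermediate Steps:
$B = \frac{378762515}{259505658}$ ($B = - \frac{19186}{-25686} + \frac{28798}{40412} = \left(-19186\right) \left(- \frac{1}{25686}\right) + 28798 \cdot \frac{1}{40412} = \frac{9593}{12843} + \frac{14399}{20206} = \frac{378762515}{259505658} \approx 1.4596$)
$- B = \left(-1\right) \frac{378762515}{259505658} = - \frac{378762515}{259505658}$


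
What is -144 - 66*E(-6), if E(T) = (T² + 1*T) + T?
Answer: -1728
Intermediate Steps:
E(T) = T² + 2*T (E(T) = (T² + T) + T = (T + T²) + T = T² + 2*T)
-144 - 66*E(-6) = -144 - (-396)*(2 - 6) = -144 - (-396)*(-4) = -144 - 66*24 = -144 - 1584 = -1728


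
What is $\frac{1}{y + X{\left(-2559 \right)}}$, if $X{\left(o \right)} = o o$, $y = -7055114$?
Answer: $- \frac{1}{506633} \approx -1.9738 \cdot 10^{-6}$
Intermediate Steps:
$X{\left(o \right)} = o^{2}$
$\frac{1}{y + X{\left(-2559 \right)}} = \frac{1}{-7055114 + \left(-2559\right)^{2}} = \frac{1}{-7055114 + 6548481} = \frac{1}{-506633} = - \frac{1}{506633}$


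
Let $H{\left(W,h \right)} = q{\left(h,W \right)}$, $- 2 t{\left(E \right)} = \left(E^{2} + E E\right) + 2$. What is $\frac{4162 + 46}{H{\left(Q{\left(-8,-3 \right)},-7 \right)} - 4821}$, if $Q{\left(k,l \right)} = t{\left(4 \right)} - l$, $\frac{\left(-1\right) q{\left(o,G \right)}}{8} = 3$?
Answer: $- \frac{4208}{4845} \approx -0.86852$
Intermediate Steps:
$q{\left(o,G \right)} = -24$ ($q{\left(o,G \right)} = \left(-8\right) 3 = -24$)
$t{\left(E \right)} = -1 - E^{2}$ ($t{\left(E \right)} = - \frac{\left(E^{2} + E E\right) + 2}{2} = - \frac{\left(E^{2} + E^{2}\right) + 2}{2} = - \frac{2 E^{2} + 2}{2} = - \frac{2 + 2 E^{2}}{2} = -1 - E^{2}$)
$Q{\left(k,l \right)} = -17 - l$ ($Q{\left(k,l \right)} = \left(-1 - 4^{2}\right) - l = \left(-1 - 16\right) - l = -17 - l$)
$H{\left(W,h \right)} = -24$
$\frac{4162 + 46}{H{\left(Q{\left(-8,-3 \right)},-7 \right)} - 4821} = \frac{4162 + 46}{-24 - 4821} = \frac{4208}{-4845} = 4208 \left(- \frac{1}{4845}\right) = - \frac{4208}{4845}$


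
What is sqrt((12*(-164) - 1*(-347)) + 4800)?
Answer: 17*sqrt(11) ≈ 56.383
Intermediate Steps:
sqrt((12*(-164) - 1*(-347)) + 4800) = sqrt((-1968 + 347) + 4800) = sqrt(-1621 + 4800) = sqrt(3179) = 17*sqrt(11)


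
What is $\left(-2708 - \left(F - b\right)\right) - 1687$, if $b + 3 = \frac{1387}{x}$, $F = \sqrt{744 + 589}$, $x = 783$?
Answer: $- \frac{3442247}{783} - \sqrt{1333} \approx -4432.7$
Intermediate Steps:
$F = \sqrt{1333} \approx 36.51$
$b = - \frac{962}{783}$ ($b = -3 + \frac{1387}{783} = - \frac{962}{783} \approx -1.2286$)
$\left(-2708 - \left(F - b\right)\right) - 1687 = \left(-2708 - \left(\frac{962}{783} + \sqrt{1333}\right)\right) - 1687 = \left(- \frac{2121326}{783} - \sqrt{1333}\right) - 1687 = - \frac{3442247}{783} - \sqrt{1333}$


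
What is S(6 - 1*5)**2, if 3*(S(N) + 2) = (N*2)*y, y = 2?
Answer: 4/9 ≈ 0.44444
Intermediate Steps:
S(N) = -2 + 4*N/3 (S(N) = -2 + ((N*2)*2)/3 = -2 + ((2*N)*2)/3 = -2 + (4*N)/3 = -2 + 4*N/3)
S(6 - 1*5)**2 = (-2 + 4*(6 - 1*5)/3)**2 = (-2 + 4*(6 - 5)/3)**2 = (-2 + (4/3)*1)**2 = (-2 + 4/3)**2 = (-2/3)**2 = 4/9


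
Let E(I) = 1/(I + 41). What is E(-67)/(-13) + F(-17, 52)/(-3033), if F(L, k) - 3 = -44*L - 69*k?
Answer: 961939/1025154 ≈ 0.93834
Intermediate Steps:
F(L, k) = 3 - 69*k - 44*L (F(L, k) = 3 + (-44*L - 69*k) = 3 + (-69*k - 44*L) = 3 - 69*k - 44*L)
E(I) = 1/(41 + I)
E(-67)/(-13) + F(-17, 52)/(-3033) = 1/((41 - 67)*(-13)) + (3 - 69*52 - 44*(-17))/(-3033) = -1/13/(-26) + (3 - 3588 + 748)*(-1/3033) = -1/26*(-1/13) - 2837*(-1/3033) = 1/338 + 2837/3033 = 961939/1025154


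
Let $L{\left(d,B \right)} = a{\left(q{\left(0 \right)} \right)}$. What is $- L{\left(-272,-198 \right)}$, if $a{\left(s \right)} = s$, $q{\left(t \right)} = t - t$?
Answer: $0$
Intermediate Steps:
$q{\left(t \right)} = 0$
$L{\left(d,B \right)} = 0$
$- L{\left(-272,-198 \right)} = \left(-1\right) 0 = 0$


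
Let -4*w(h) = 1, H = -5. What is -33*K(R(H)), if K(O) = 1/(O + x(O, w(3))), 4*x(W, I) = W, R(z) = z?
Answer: 132/25 ≈ 5.2800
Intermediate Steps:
w(h) = -¼ (w(h) = -¼*1 = -¼)
x(W, I) = W/4
K(O) = 4/(5*O) (K(O) = 1/(O + O/4) = 1/(5*O/4) = 4/(5*O))
-33*K(R(H)) = -132/(5*(-5)) = -132*(-1)/(5*5) = -33*(-4/25) = 132/25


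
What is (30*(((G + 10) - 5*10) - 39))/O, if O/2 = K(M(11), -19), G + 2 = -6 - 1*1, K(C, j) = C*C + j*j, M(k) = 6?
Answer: -1320/397 ≈ -3.3249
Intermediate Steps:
K(C, j) = C² + j²
G = -9 (G = -2 + (-6 - 1*1) = -2 + (-6 - 1) = -2 - 7 = -9)
O = 794 (O = 2*(6² + (-19)²) = 2*(36 + 361) = 2*397 = 794)
(30*(((G + 10) - 5*10) - 39))/O = (30*(((-9 + 10) - 5*10) - 39))/794 = (30*((1 - 50) - 39))*(1/794) = (30*(-49 - 39))*(1/794) = (30*(-88))*(1/794) = -2640*1/794 = -1320/397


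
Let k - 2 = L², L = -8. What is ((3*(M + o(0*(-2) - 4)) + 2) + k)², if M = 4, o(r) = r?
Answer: 4624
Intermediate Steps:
k = 66 (k = 2 + (-8)² = 2 + 64 = 66)
((3*(M + o(0*(-2) - 4)) + 2) + k)² = ((3*(4 + (0*(-2) - 4)) + 2) + 66)² = ((3*(4 + (0 - 4)) + 2) + 66)² = ((3*(4 - 4) + 2) + 66)² = ((3*0 + 2) + 66)² = ((0 + 2) + 66)² = (2 + 66)² = 68² = 4624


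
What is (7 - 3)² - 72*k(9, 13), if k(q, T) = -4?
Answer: 304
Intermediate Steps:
(7 - 3)² - 72*k(9, 13) = (7 - 3)² - 72*(-4) = 4² + 288 = 16 + 288 = 304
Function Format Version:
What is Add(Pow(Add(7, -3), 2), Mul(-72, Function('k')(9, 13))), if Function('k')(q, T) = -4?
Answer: 304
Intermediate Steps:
Add(Pow(Add(7, -3), 2), Mul(-72, Function('k')(9, 13))) = Add(Pow(Add(7, -3), 2), Mul(-72, -4)) = Add(Pow(4, 2), 288) = Add(16, 288) = 304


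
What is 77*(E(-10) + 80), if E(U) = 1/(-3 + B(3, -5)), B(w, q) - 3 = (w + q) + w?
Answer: 6237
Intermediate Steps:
B(w, q) = 3 + q + 2*w (B(w, q) = 3 + ((w + q) + w) = 3 + ((q + w) + w) = 3 + (q + 2*w) = 3 + q + 2*w)
E(U) = 1 (E(U) = 1/(-3 + (3 - 5 + 2*3)) = 1/(-3 + (3 - 5 + 6)) = 1/(-3 + 4) = 1/1 = 1)
77*(E(-10) + 80) = 77*(1 + 80) = 77*81 = 6237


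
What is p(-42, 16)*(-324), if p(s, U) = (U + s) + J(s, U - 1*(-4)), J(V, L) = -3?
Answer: 9396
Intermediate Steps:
p(s, U) = -3 + U + s (p(s, U) = (U + s) - 3 = -3 + U + s)
p(-42, 16)*(-324) = (-3 + 16 - 42)*(-324) = -29*(-324) = 9396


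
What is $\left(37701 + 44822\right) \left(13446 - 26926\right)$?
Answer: $-1112410040$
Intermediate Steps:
$\left(37701 + 44822\right) \left(13446 - 26926\right) = 82523 \left(-13480\right) = -1112410040$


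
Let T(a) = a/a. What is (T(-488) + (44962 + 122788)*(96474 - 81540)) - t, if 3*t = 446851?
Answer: 7515088652/3 ≈ 2.5050e+9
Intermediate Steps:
T(a) = 1
t = 446851/3 (t = (⅓)*446851 = 446851/3 ≈ 1.4895e+5)
(T(-488) + (44962 + 122788)*(96474 - 81540)) - t = (1 + (44962 + 122788)*(96474 - 81540)) - 1*446851/3 = (1 + 167750*14934) - 446851/3 = (1 + 2505178500) - 446851/3 = 2505178501 - 446851/3 = 7515088652/3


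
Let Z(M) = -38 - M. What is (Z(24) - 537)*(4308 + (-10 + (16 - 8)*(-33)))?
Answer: -2416366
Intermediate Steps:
(Z(24) - 537)*(4308 + (-10 + (16 - 8)*(-33))) = ((-38 - 1*24) - 537)*(4308 + (-10 + (16 - 8)*(-33))) = ((-38 - 24) - 537)*(4308 + (-10 + 8*(-33))) = (-62 - 537)*(4308 + (-10 - 264)) = -599*(4308 - 274) = -599*4034 = -2416366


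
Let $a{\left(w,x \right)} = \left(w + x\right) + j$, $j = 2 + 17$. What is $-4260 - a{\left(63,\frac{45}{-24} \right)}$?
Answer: $- \frac{34721}{8} \approx -4340.1$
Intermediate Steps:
$j = 19$
$a{\left(w,x \right)} = 19 + w + x$ ($a{\left(w,x \right)} = \left(w + x\right) + 19 = 19 + w + x$)
$-4260 - a{\left(63,\frac{45}{-24} \right)} = -4260 - \left(19 + 63 + \frac{45}{-24}\right) = -4260 - \left(19 + 63 + 45 \left(- \frac{1}{24}\right)\right) = -4260 - \left(19 + 63 - \frac{15}{8}\right) = -4260 - \frac{641}{8} = - \frac{34721}{8}$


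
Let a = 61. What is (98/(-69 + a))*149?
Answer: -7301/4 ≈ -1825.3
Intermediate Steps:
(98/(-69 + a))*149 = (98/(-69 + 61))*149 = (98/(-8))*149 = -⅛*98*149 = -49/4*149 = -7301/4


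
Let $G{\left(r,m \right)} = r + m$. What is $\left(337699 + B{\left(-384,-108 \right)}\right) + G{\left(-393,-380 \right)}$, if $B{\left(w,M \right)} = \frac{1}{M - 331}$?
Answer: $\frac{147910513}{439} \approx 3.3693 \cdot 10^{5}$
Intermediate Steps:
$G{\left(r,m \right)} = m + r$
$B{\left(w,M \right)} = \frac{1}{-331 + M}$
$\left(337699 + B{\left(-384,-108 \right)}\right) + G{\left(-393,-380 \right)} = \left(337699 + \frac{1}{-331 - 108}\right) - 773 = \left(337699 + \frac{1}{-439}\right) - 773 = \left(337699 - \frac{1}{439}\right) - 773 = \frac{148249860}{439} - 773 = \frac{147910513}{439}$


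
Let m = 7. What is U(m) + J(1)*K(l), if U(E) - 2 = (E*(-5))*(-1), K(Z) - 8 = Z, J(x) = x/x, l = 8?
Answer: 53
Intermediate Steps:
J(x) = 1
K(Z) = 8 + Z
U(E) = 2 + 5*E (U(E) = 2 + (E*(-5))*(-1) = 2 - 5*E*(-1) = 2 + 5*E)
U(m) + J(1)*K(l) = (2 + 5*7) + 1*(8 + 8) = (2 + 35) + 1*16 = 37 + 16 = 53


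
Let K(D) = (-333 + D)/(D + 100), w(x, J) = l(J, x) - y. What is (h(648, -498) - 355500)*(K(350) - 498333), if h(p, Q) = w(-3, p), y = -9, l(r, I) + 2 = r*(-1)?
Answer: 79864559774453/450 ≈ 1.7748e+11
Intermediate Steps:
l(r, I) = -2 - r (l(r, I) = -2 + r*(-1) = -2 - r)
w(x, J) = 7 - J (w(x, J) = (-2 - J) - 1*(-9) = (-2 - J) + 9 = 7 - J)
K(D) = (-333 + D)/(100 + D)
h(p, Q) = 7 - p
(h(648, -498) - 355500)*(K(350) - 498333) = ((7 - 1*648) - 355500)*((-333 + 350)/(100 + 350) - 498333) = ((7 - 648) - 355500)*(17/450 - 498333) = (-641 - 355500)*((1/450)*17 - 498333) = -356141*(17/450 - 498333) = -356141*(-224249833/450) = 79864559774453/450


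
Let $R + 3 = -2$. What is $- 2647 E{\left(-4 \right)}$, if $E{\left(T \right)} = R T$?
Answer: $-52940$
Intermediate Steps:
$R = -5$ ($R = -3 - 2 = -5$)
$E{\left(T \right)} = - 5 T$
$- 2647 E{\left(-4 \right)} = - 2647 \left(\left(-5\right) \left(-4\right)\right) = \left(-2647\right) 20 = -52940$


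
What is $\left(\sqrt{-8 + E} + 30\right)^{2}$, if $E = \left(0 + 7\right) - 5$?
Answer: $\left(30 + i \sqrt{6}\right)^{2} \approx 894.0 + 146.97 i$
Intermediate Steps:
$E = 2$ ($E = 7 - 5 = 2$)
$\left(\sqrt{-8 + E} + 30\right)^{2} = \left(\sqrt{-8 + 2} + 30\right)^{2} = \left(\sqrt{-6} + 30\right)^{2} = \left(i \sqrt{6} + 30\right)^{2} = \left(30 + i \sqrt{6}\right)^{2}$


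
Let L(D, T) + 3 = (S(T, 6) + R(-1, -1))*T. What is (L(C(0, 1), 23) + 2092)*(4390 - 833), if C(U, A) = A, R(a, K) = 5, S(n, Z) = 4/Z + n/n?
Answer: 23927939/3 ≈ 7.9760e+6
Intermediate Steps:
S(n, Z) = 1 + 4/Z (S(n, Z) = 4/Z + 1 = 1 + 4/Z)
L(D, T) = -3 + 20*T/3 (L(D, T) = -3 + ((4 + 6)/6 + 5)*T = -3 + ((⅙)*10 + 5)*T = -3 + (5/3 + 5)*T = -3 + 20*T/3)
(L(C(0, 1), 23) + 2092)*(4390 - 833) = ((-3 + (20/3)*23) + 2092)*(4390 - 833) = ((-3 + 460/3) + 2092)*3557 = (451/3 + 2092)*3557 = (6727/3)*3557 = 23927939/3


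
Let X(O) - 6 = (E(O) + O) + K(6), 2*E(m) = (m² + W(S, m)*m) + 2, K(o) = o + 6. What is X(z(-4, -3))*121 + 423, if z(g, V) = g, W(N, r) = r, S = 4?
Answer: 4174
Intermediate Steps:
K(o) = 6 + o
E(m) = 1 + m² (E(m) = ((m² + m*m) + 2)/2 = ((m² + m²) + 2)/2 = (2*m² + 2)/2 = (2 + 2*m²)/2 = 1 + m²)
X(O) = 19 + O + O² (X(O) = 6 + (((1 + O²) + O) + (6 + 6)) = 6 + ((1 + O + O²) + 12) = 6 + (13 + O + O²) = 19 + O + O²)
X(z(-4, -3))*121 + 423 = (19 - 4 + (-4)²)*121 + 423 = (19 - 4 + 16)*121 + 423 = 31*121 + 423 = 3751 + 423 = 4174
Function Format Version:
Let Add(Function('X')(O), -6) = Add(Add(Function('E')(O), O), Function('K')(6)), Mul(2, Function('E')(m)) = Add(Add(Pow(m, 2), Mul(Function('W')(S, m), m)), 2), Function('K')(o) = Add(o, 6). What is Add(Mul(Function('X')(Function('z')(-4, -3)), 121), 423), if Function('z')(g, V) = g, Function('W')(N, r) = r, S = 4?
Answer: 4174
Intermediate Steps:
Function('K')(o) = Add(6, o)
Function('E')(m) = Add(1, Pow(m, 2)) (Function('E')(m) = Mul(Rational(1, 2), Add(Add(Pow(m, 2), Mul(m, m)), 2)) = Mul(Rational(1, 2), Add(Add(Pow(m, 2), Pow(m, 2)), 2)) = Mul(Rational(1, 2), Add(Mul(2, Pow(m, 2)), 2)) = Mul(Rational(1, 2), Add(2, Mul(2, Pow(m, 2)))) = Add(1, Pow(m, 2)))
Function('X')(O) = Add(19, O, Pow(O, 2)) (Function('X')(O) = Add(6, Add(Add(Add(1, Pow(O, 2)), O), Add(6, 6))) = Add(6, Add(Add(1, O, Pow(O, 2)), 12)) = Add(6, Add(13, O, Pow(O, 2))) = Add(19, O, Pow(O, 2)))
Add(Mul(Function('X')(Function('z')(-4, -3)), 121), 423) = Add(Mul(Add(19, -4, Pow(-4, 2)), 121), 423) = Add(Mul(Add(19, -4, 16), 121), 423) = Add(Mul(31, 121), 423) = Add(3751, 423) = 4174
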